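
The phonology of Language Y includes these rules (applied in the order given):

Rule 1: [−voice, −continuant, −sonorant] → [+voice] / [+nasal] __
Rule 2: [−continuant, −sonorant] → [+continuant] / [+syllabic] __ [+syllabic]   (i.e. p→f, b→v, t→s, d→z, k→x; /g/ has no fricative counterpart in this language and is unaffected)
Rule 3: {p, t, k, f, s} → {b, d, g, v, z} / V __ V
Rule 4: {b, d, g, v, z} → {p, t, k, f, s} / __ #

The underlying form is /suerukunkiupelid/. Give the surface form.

Rule 1 (post-nasal voicing): /k/ is a voiceless stop immediately after the nasal /n/, so it voices to [g]. /suerukunkiupelid/ → suerukungiupelid.
Rule 2 (intervocalic spirantization): /k/ is a stop between vowels /u/ and /u/, so it spirantizes to the fricative [x]. /p/ is a stop between vowels /u/ and /e/, so it spirantizes to the fricative [f]. /suerukungiupelid/ → sueruxungiufelid.
Rule 3 (intervocalic voicing): /f/ is a voiceless obstruent between vowels /u/ and /e/, so it voices to [v]. /sueruxungiufelid/ → sueruxungiuvelid.
Rule 4 (final devoicing): /d/ is a voiced obstruent in word-final position, so it devoices to [t]. /sueruxungiuvelid/ → sueruxungiuvelit.

sueruxungiuvelit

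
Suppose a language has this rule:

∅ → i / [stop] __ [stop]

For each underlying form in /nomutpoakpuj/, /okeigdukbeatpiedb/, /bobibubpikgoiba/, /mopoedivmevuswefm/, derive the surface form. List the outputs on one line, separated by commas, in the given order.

nomutipoakipuj, okeigidukibeatipiedib, bobibubipikigoiba, mopoedivmevuswefm

/nomutpoakpuj/: /t/ and /p/ form a stop–stop cluster, so [i] is inserted between them. /k/ and /p/ form a stop–stop cluster, so [i] is inserted between them. → [nomutipoakipuj].
/okeigdukbeatpiedb/: /g/ and /d/ form a stop–stop cluster, so [i] is inserted between them. /k/ and /b/ form a stop–stop cluster, so [i] is inserted between them. /t/ and /p/ form a stop–stop cluster, so [i] is inserted between them. /d/ and /b/ form a stop–stop cluster, so [i] is inserted between them. → [okeigidukibeatipiedib].
/bobibubpikgoiba/: /b/ and /p/ form a stop–stop cluster, so [i] is inserted between them. /k/ and /g/ form a stop–stop cluster, so [i] is inserted between them. → [bobibubipikigoiba].
/mopoedivmevuswefm/: the rule's environment is not met; surfaces unchanged as [mopoedivmevuswefm].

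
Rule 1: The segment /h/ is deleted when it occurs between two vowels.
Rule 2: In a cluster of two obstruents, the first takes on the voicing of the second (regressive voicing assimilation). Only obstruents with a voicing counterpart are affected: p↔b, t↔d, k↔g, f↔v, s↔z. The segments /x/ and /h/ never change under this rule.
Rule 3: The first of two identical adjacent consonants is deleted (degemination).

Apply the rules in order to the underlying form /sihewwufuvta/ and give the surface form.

siewufufta

Rule 1 (intervocalic h-deletion): /h/ occurs between vowels /i/ and /e/, so it deletes. /sihewwufuvta/ → siewwufuvta.
Rule 2 (regressive voicing assimilation): /v/ precedes the voiceless obstruent /t/, so it devoices to [f] by assimilation. /siewwufuvta/ → siewwufufta.
Rule 3 (degemination): /ww/ is a geminate; the first /w/ deletes. /siewwufufta/ → siewufufta.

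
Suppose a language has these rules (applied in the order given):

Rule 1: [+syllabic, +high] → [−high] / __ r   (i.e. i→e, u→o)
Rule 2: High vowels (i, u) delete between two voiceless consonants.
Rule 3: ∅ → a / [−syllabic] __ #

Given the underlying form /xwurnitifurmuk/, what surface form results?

xwornitformuka

Rule 1 (pre-rhotic lowering): /u/ is a high vowel immediately before /r/, so it lowers to [o]. /u/ is a high vowel immediately before /r/, so it lowers to [o]. /xwurnitifurmuk/ → xwornitiformuk.
Rule 2 (high vowel syncope): /i/ is a high vowel flanked by voiceless consonants /t/ and /f/, so it deletes. /xwornitiformuk/ → xwornitformuk.
Rule 3 (final a-epenthesis): the form ends in the consonant /k/, so [a] is inserted word-finally. /xwornitformuk/ → xwornitformuka.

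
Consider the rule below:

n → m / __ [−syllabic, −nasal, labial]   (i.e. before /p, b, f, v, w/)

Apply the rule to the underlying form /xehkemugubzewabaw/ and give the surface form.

xehkemugubzewabaw

No segment of /xehkemugubzewabaw/ meets the structural description of the rule, so the form surfaces unchanged.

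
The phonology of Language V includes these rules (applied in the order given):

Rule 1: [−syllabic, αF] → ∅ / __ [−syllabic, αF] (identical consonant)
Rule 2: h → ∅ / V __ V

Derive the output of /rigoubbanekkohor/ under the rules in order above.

Rule 1 (degemination): /bb/ is a geminate; the first /b/ deletes. /kk/ is a geminate; the first /k/ deletes. /rigoubbanekkohor/ → rigoubanekohor.
Rule 2 (intervocalic h-deletion): /h/ occurs between vowels /o/ and /o/, so it deletes. /rigoubanekohor/ → rigoubanekoor.

rigoubanekoor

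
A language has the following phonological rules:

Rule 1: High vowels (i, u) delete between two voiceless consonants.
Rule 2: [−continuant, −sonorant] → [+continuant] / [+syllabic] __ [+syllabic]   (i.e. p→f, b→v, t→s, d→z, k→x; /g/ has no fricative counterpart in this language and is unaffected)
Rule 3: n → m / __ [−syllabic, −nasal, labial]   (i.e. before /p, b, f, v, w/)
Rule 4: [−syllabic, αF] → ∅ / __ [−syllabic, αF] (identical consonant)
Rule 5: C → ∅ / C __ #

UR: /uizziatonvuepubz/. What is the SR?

Rule 1 (high vowel syncope): no segment meets the environment; /uizziatonvuepubz/ is unchanged.
Rule 2 (intervocalic spirantization): /t/ is a stop between vowels /a/ and /o/, so it spirantizes to the fricative [s]. /p/ is a stop between vowels /e/ and /u/, so it spirantizes to the fricative [f]. /uizziatonvuepubz/ → uizziasonvuefubz.
Rule 3 (nasal place assimilation): /n/ precedes the labial consonant /v/, so it assimilates in place to [m]. /uizziasonvuefubz/ → uizziasomvuefubz.
Rule 4 (degemination): /zz/ is a geminate; the first /z/ deletes. /uizziasomvuefubz/ → uiziasomvuefubz.
Rule 5 (final cluster simplification): /z/ is the second consonant of a word-final cluster /bz/, so it deletes. /uiziasomvuefubz/ → uiziasomvuefub.

uiziasomvuefub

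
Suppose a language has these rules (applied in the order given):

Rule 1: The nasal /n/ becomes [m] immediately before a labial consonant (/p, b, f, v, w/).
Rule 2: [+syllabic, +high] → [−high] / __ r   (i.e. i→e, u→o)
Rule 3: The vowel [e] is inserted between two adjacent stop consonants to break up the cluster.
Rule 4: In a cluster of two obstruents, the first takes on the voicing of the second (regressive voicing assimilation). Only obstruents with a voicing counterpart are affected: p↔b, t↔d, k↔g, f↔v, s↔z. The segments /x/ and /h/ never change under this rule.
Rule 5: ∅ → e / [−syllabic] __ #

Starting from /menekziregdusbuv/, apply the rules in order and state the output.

menegzeregeduzbuve

Rule 1 (nasal place assimilation): no segment meets the environment; /menekziregdusbuv/ is unchanged.
Rule 2 (pre-rhotic lowering): /i/ is a high vowel immediately before /r/, so it lowers to [e]. /menekziregdusbuv/ → menekzeregdusbuv.
Rule 3 (stop-cluster e-epenthesis): /g/ and /d/ form a stop–stop cluster, so [e] is inserted between them. /menekzeregdusbuv/ → menekzeregedusbuv.
Rule 4 (regressive voicing assimilation): /k/ precedes the voiced obstruent /z/, so it voices to [g] by assimilation. /s/ precedes the voiced obstruent /b/, so it voices to [z] by assimilation. /menekzeregedusbuv/ → menegzeregeduzbuv.
Rule 5 (final e-epenthesis): the form ends in the consonant /v/, so [e] is inserted word-finally. /menegzeregeduzbuv/ → menegzeregeduzbuve.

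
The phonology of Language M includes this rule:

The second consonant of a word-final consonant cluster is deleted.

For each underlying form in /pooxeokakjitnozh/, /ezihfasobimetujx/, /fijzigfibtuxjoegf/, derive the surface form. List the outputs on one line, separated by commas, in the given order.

pooxeokakjitnoz, ezihfasobimetuj, fijzigfibtuxjoeg

/pooxeokakjitnozh/: /h/ is the second consonant of a word-final cluster /zh/, so it deletes. → [pooxeokakjitnoz].
/ezihfasobimetujx/: /x/ is the second consonant of a word-final cluster /jx/, so it deletes. → [ezihfasobimetuj].
/fijzigfibtuxjoegf/: /f/ is the second consonant of a word-final cluster /gf/, so it deletes. → [fijzigfibtuxjoeg].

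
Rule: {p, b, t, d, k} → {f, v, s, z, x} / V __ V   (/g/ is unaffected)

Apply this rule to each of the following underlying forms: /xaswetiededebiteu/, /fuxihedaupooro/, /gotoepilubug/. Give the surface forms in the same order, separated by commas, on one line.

xaswesiezezeviseu, fuxihezaufooro, gosoefiluvug

/xaswetiededebiteu/: /t/ is a stop between vowels /e/ and /i/, so it spirantizes to the fricative [s]. /d/ is a stop between vowels /e/ and /e/, so it spirantizes to the fricative [z]. /d/ is a stop between vowels /e/ and /e/, so it spirantizes to the fricative [z]. /b/ is a stop between vowels /e/ and /i/, so it spirantizes to the fricative [v]. /t/ is a stop between vowels /i/ and /e/, so it spirantizes to the fricative [s]. → [xaswesiezezeviseu].
/fuxihedaupooro/: /d/ is a stop between vowels /e/ and /a/, so it spirantizes to the fricative [z]. /p/ is a stop between vowels /u/ and /o/, so it spirantizes to the fricative [f]. → [fuxihezaufooro].
/gotoepilubug/: /t/ is a stop between vowels /o/ and /o/, so it spirantizes to the fricative [s]. /p/ is a stop between vowels /e/ and /i/, so it spirantizes to the fricative [f]. /b/ is a stop between vowels /u/ and /u/, so it spirantizes to the fricative [v]. → [gosoefiluvug].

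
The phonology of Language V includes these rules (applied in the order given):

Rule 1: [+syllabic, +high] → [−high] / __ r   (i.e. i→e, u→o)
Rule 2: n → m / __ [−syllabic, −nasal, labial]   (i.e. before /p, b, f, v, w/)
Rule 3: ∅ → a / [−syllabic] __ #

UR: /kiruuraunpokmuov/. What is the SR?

Rule 1 (pre-rhotic lowering): /i/ is a high vowel immediately before /r/, so it lowers to [e]. /u/ is a high vowel immediately before /r/, so it lowers to [o]. /kiruuraunpokmuov/ → keruoraunpokmuov.
Rule 2 (nasal place assimilation): /n/ precedes the labial consonant /p/, so it assimilates in place to [m]. /keruoraunpokmuov/ → keruoraumpokmuov.
Rule 3 (final a-epenthesis): the form ends in the consonant /v/, so [a] is inserted word-finally. /keruoraumpokmuov/ → keruoraumpokmuova.

keruoraumpokmuova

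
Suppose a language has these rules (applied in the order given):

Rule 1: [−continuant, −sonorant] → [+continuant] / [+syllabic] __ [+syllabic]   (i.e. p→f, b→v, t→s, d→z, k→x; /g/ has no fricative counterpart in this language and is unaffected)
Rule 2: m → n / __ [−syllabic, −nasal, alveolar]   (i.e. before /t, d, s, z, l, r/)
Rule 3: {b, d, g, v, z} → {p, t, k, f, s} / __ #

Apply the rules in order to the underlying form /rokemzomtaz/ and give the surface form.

Rule 1 (intervocalic spirantization): /k/ is a stop between vowels /o/ and /e/, so it spirantizes to the fricative [x]. /rokemzomtaz/ → roxemzomtaz.
Rule 2 (nasal place assimilation): /m/ precedes the alveolar consonant /z/, so it assimilates in place to [n]. /m/ precedes the alveolar consonant /t/, so it assimilates in place to [n]. /roxemzomtaz/ → roxenzontaz.
Rule 3 (final devoicing): /z/ is a voiced obstruent in word-final position, so it devoices to [s]. /roxenzontaz/ → roxenzontas.

roxenzontas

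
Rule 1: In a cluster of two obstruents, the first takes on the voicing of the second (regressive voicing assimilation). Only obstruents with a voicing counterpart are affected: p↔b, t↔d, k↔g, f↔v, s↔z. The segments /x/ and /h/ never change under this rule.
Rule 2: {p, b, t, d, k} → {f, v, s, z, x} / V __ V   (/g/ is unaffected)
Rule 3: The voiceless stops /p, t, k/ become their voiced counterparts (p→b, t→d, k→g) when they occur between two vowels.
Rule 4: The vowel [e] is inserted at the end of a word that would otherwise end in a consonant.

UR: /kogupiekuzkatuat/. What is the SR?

kogufiexuskasuate

Rule 1 (regressive voicing assimilation): /z/ precedes the voiceless obstruent /k/, so it devoices to [s] by assimilation. /kogupiekuzkatuat/ → kogupiekuskatuat.
Rule 2 (intervocalic spirantization): /p/ is a stop between vowels /u/ and /i/, so it spirantizes to the fricative [f]. /k/ is a stop between vowels /e/ and /u/, so it spirantizes to the fricative [x]. /t/ is a stop between vowels /a/ and /u/, so it spirantizes to the fricative [s]. /kogupiekuskatuat/ → kogufiexuskasuat.
Rule 3 (intervocalic voicing): no segment meets the environment; /kogufiexuskasuat/ is unchanged.
Rule 4 (final e-epenthesis): the form ends in the consonant /t/, so [e] is inserted word-finally. /kogufiexuskasuat/ → kogufiexuskasuate.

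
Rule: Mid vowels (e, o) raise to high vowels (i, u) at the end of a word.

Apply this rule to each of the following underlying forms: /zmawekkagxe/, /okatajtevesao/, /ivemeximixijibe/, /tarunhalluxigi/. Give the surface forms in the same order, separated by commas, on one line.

/zmawekkagxe/: /e/ is a mid vowel in word-final position, so it raises to [i]. → [zmawekkagxi].
/okatajtevesao/: /o/ is a mid vowel in word-final position, so it raises to [u]. → [okatajtevesau].
/ivemeximixijibe/: /e/ is a mid vowel in word-final position, so it raises to [i]. → [ivemeximixijibi].
/tarunhalluxigi/: the rule's environment is not met; surfaces unchanged as [tarunhalluxigi].

zmawekkagxi, okatajtevesau, ivemeximixijibi, tarunhalluxigi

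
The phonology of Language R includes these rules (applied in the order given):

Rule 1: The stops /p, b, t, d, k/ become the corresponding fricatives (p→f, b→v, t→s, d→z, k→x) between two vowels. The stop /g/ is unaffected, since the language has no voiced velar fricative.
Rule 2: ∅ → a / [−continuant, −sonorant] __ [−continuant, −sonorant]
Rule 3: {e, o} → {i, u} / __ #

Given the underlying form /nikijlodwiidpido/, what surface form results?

nixijlodwiidapizu

Rule 1 (intervocalic spirantization): /k/ is a stop between vowels /i/ and /i/, so it spirantizes to the fricative [x]. /d/ is a stop between vowels /i/ and /o/, so it spirantizes to the fricative [z]. /nikijlodwiidpido/ → nixijlodwiidpizo.
Rule 2 (stop-cluster a-epenthesis): /d/ and /p/ form a stop–stop cluster, so [a] is inserted between them. /nixijlodwiidpizo/ → nixijlodwiidapizo.
Rule 3 (final vowel raising): /o/ is a mid vowel in word-final position, so it raises to [u]. /nixijlodwiidapizo/ → nixijlodwiidapizu.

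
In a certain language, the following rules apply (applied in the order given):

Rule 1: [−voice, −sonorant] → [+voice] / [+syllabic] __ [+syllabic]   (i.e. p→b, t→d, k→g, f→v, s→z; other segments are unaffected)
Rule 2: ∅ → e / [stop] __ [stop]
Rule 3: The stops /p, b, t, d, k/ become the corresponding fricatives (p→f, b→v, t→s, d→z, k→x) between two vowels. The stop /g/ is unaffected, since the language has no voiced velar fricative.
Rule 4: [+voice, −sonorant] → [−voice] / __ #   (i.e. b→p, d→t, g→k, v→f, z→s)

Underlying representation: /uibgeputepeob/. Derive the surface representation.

uivegevuzeveop

Rule 1 (intervocalic voicing): /p/ is a voiceless obstruent between vowels /e/ and /u/, so it voices to [b]. /t/ is a voiceless obstruent between vowels /u/ and /e/, so it voices to [d]. /p/ is a voiceless obstruent between vowels /e/ and /e/, so it voices to [b]. /uibgeputepeob/ → uibgebudebeob.
Rule 2 (stop-cluster e-epenthesis): /b/ and /g/ form a stop–stop cluster, so [e] is inserted between them. /uibgebudebeob/ → uibegebudebeob.
Rule 3 (intervocalic spirantization): /b/ is a stop between vowels /i/ and /e/, so it spirantizes to the fricative [v]. /b/ is a stop between vowels /e/ and /u/, so it spirantizes to the fricative [v]. /d/ is a stop between vowels /u/ and /e/, so it spirantizes to the fricative [z]. /b/ is a stop between vowels /e/ and /e/, so it spirantizes to the fricative [v]. /uibegebudebeob/ → uivegevuzeveob.
Rule 4 (final devoicing): /b/ is a voiced obstruent in word-final position, so it devoices to [p]. /uivegevuzeveob/ → uivegevuzeveop.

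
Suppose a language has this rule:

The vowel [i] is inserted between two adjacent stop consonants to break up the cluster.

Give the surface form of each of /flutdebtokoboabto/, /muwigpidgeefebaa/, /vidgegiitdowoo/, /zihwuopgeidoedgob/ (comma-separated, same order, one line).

/flutdebtokoboabto/: /t/ and /d/ form a stop–stop cluster, so [i] is inserted between them. /b/ and /t/ form a stop–stop cluster, so [i] is inserted between them. /b/ and /t/ form a stop–stop cluster, so [i] is inserted between them. → [flutidebitokoboabito].
/muwigpidgeefebaa/: /g/ and /p/ form a stop–stop cluster, so [i] is inserted between them. /d/ and /g/ form a stop–stop cluster, so [i] is inserted between them. → [muwigipidigeefebaa].
/vidgegiitdowoo/: /d/ and /g/ form a stop–stop cluster, so [i] is inserted between them. /t/ and /d/ form a stop–stop cluster, so [i] is inserted between them. → [vidigegiitidowoo].
/zihwuopgeidoedgob/: /p/ and /g/ form a stop–stop cluster, so [i] is inserted between them. /d/ and /g/ form a stop–stop cluster, so [i] is inserted between them. → [zihwuopigeidoedigob].

flutidebitokoboabito, muwigipidigeefebaa, vidigegiitidowoo, zihwuopigeidoedigob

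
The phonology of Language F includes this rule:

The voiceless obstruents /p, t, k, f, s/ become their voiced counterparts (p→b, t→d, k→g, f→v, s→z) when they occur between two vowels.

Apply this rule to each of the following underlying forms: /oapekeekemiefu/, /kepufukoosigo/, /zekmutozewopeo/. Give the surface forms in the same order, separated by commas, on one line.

oabegeegemievu, kebuvugoozigo, zekmudozewobeo

/oapekeekemiefu/: /p/ is a voiceless obstruent between vowels /a/ and /e/, so it voices to [b]. /k/ is a voiceless obstruent between vowels /e/ and /e/, so it voices to [g]. /k/ is a voiceless obstruent between vowels /e/ and /e/, so it voices to [g]. /f/ is a voiceless obstruent between vowels /e/ and /u/, so it voices to [v]. → [oabegeegemievu].
/kepufukoosigo/: /p/ is a voiceless obstruent between vowels /e/ and /u/, so it voices to [b]. /f/ is a voiceless obstruent between vowels /u/ and /u/, so it voices to [v]. /k/ is a voiceless obstruent between vowels /u/ and /o/, so it voices to [g]. /s/ is a voiceless obstruent between vowels /o/ and /i/, so it voices to [z]. → [kebuvugoozigo].
/zekmutozewopeo/: /t/ is a voiceless obstruent between vowels /u/ and /o/, so it voices to [d]. /p/ is a voiceless obstruent between vowels /o/ and /e/, so it voices to [b]. → [zekmudozewobeo].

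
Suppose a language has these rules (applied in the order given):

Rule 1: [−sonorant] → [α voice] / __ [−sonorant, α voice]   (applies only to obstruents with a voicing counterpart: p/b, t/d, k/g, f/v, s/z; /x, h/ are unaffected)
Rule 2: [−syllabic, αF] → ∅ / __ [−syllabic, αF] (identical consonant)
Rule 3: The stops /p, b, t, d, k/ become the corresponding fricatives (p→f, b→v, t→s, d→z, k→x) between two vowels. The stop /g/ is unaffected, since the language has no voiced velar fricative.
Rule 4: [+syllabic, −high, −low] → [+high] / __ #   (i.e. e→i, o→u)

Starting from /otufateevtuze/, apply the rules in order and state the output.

Rule 1 (regressive voicing assimilation): /v/ precedes the voiceless obstruent /t/, so it devoices to [f] by assimilation. /otufateevtuze/ → otufateeftuze.
Rule 2 (degemination): no segment meets the environment; /otufateeftuze/ is unchanged.
Rule 3 (intervocalic spirantization): /t/ is a stop between vowels /o/ and /u/, so it spirantizes to the fricative [s]. /t/ is a stop between vowels /a/ and /e/, so it spirantizes to the fricative [s]. /otufateeftuze/ → osufaseeftuze.
Rule 4 (final vowel raising): /e/ is a mid vowel in word-final position, so it raises to [i]. /osufaseeftuze/ → osufaseeftuzi.

osufaseeftuzi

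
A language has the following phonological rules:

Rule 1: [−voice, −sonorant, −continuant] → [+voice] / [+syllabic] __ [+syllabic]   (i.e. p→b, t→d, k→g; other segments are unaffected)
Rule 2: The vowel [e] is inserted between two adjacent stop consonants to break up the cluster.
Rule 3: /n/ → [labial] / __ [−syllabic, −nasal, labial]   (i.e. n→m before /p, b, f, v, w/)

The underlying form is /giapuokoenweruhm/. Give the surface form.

giabuogoemweruhm

Rule 1 (intervocalic voicing): /p/ is a voiceless stop between vowels /a/ and /u/, so it voices to [b]. /k/ is a voiceless stop between vowels /o/ and /o/, so it voices to [g]. /giapuokoenweruhm/ → giabuogoenweruhm.
Rule 2 (stop-cluster e-epenthesis): no segment meets the environment; /giabuogoenweruhm/ is unchanged.
Rule 3 (nasal place assimilation): /n/ precedes the labial consonant /w/, so it assimilates in place to [m]. /giabuogoenweruhm/ → giabuogoemweruhm.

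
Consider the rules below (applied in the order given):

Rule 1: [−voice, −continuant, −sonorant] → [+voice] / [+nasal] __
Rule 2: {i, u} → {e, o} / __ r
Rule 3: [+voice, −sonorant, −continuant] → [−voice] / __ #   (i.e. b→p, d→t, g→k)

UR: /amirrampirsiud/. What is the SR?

Rule 1 (post-nasal voicing): /p/ is a voiceless stop immediately after the nasal /m/, so it voices to [b]. /amirrampirsiud/ → amirrambirsiud.
Rule 2 (pre-rhotic lowering): /i/ is a high vowel immediately before /r/, so it lowers to [e]. /i/ is a high vowel immediately before /r/, so it lowers to [e]. /amirrambirsiud/ → amerrambersiud.
Rule 3 (final devoicing): /d/ is a voiced stop in word-final position, so it devoices to [t]. /amerrambersiud/ → amerrambersiut.

amerrambersiut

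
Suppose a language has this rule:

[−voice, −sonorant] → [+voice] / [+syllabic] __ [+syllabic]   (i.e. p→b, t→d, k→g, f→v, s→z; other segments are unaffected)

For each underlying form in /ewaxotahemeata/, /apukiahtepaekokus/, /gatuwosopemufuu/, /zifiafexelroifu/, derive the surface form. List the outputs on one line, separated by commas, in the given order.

ewaxodahemeada, abugiahtebaegogus, gaduwozobemuvuu, ziviavexelroivu

/ewaxotahemeata/: /t/ is a voiceless obstruent between vowels /o/ and /a/, so it voices to [d]. /t/ is a voiceless obstruent between vowels /a/ and /a/, so it voices to [d]. → [ewaxodahemeada].
/apukiahtepaekokus/: /p/ is a voiceless obstruent between vowels /a/ and /u/, so it voices to [b]. /k/ is a voiceless obstruent between vowels /u/ and /i/, so it voices to [g]. /p/ is a voiceless obstruent between vowels /e/ and /a/, so it voices to [b]. /k/ is a voiceless obstruent between vowels /e/ and /o/, so it voices to [g]. /k/ is a voiceless obstruent between vowels /o/ and /u/, so it voices to [g]. → [abugiahtebaegogus].
/gatuwosopemufuu/: /t/ is a voiceless obstruent between vowels /a/ and /u/, so it voices to [d]. /s/ is a voiceless obstruent between vowels /o/ and /o/, so it voices to [z]. /p/ is a voiceless obstruent between vowels /o/ and /e/, so it voices to [b]. /f/ is a voiceless obstruent between vowels /u/ and /u/, so it voices to [v]. → [gaduwozobemuvuu].
/zifiafexelroifu/: /f/ is a voiceless obstruent between vowels /i/ and /i/, so it voices to [v]. /f/ is a voiceless obstruent between vowels /a/ and /e/, so it voices to [v]. /f/ is a voiceless obstruent between vowels /i/ and /u/, so it voices to [v]. → [ziviavexelroivu].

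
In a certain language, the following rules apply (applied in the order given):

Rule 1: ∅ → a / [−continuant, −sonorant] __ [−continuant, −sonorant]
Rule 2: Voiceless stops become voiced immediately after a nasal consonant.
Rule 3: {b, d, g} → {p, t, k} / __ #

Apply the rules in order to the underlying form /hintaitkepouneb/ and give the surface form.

hindaitakepounep

Rule 1 (stop-cluster a-epenthesis): /t/ and /k/ form a stop–stop cluster, so [a] is inserted between them. /hintaitkepouneb/ → hintaitakepouneb.
Rule 2 (post-nasal voicing): /t/ is a voiceless stop immediately after the nasal /n/, so it voices to [d]. /hintaitakepouneb/ → hindaitakepouneb.
Rule 3 (final devoicing): /b/ is a voiced stop in word-final position, so it devoices to [p]. /hindaitakepouneb/ → hindaitakepounep.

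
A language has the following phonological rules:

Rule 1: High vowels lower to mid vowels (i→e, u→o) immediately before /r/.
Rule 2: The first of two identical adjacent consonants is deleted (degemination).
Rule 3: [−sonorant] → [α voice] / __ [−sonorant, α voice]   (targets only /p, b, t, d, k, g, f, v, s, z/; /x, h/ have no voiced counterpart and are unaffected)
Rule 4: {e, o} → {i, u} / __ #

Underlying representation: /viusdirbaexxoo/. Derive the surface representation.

Rule 1 (pre-rhotic lowering): /i/ is a high vowel immediately before /r/, so it lowers to [e]. /viusdirbaexxoo/ → viusderbaexxoo.
Rule 2 (degemination): /xx/ is a geminate; the first /x/ deletes. /viusderbaexxoo/ → viusderbaexoo.
Rule 3 (regressive voicing assimilation): /s/ precedes the voiced obstruent /d/, so it voices to [z] by assimilation. /viusderbaexoo/ → viuzderbaexoo.
Rule 4 (final vowel raising): /o/ is a mid vowel in word-final position, so it raises to [u]. /viuzderbaexoo/ → viuzderbaexou.

viuzderbaexou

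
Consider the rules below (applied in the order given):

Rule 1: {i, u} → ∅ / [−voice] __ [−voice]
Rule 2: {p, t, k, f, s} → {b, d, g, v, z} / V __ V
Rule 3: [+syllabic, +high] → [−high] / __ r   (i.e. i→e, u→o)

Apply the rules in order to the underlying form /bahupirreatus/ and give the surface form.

Rule 1 (high vowel syncope): /u/ is a high vowel flanked by voiceless consonants /h/ and /p/, so it deletes. /u/ is a high vowel flanked by voiceless consonants /t/ and /s/, so it deletes. /bahupirreatus/ → bahpirreats.
Rule 2 (intervocalic voicing): no segment meets the environment; /bahpirreats/ is unchanged.
Rule 3 (pre-rhotic lowering): /i/ is a high vowel immediately before /r/, so it lowers to [e]. /bahpirreats/ → bahperreats.

bahperreats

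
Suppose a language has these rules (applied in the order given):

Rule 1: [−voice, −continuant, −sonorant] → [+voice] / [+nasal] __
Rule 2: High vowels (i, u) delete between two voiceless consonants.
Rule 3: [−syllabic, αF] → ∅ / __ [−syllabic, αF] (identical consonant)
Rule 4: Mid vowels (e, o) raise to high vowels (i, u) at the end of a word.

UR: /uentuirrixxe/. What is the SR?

uenduirixi

Rule 1 (post-nasal voicing): /t/ is a voiceless stop immediately after the nasal /n/, so it voices to [d]. /uentuirrixxe/ → uenduirrixxe.
Rule 2 (high vowel syncope): no segment meets the environment; /uenduirrixxe/ is unchanged.
Rule 3 (degemination): /rr/ is a geminate; the first /r/ deletes. /xx/ is a geminate; the first /x/ deletes. /uenduirrixxe/ → uenduirixe.
Rule 4 (final vowel raising): /e/ is a mid vowel in word-final position, so it raises to [i]. /uenduirixe/ → uenduirixi.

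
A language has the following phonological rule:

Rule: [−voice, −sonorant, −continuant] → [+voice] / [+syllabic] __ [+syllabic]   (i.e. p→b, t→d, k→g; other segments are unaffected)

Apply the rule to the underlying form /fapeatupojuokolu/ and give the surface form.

fabeadubojuogolu

/p/ is a voiceless stop between vowels /a/ and /e/, so it voices to [b].
/t/ is a voiceless stop between vowels /a/ and /u/, so it voices to [d].
/p/ is a voiceless stop between vowels /u/ and /o/, so it voices to [b].
/k/ is a voiceless stop between vowels /o/ and /o/, so it voices to [g].
Surface form: [fabeadubojuogolu].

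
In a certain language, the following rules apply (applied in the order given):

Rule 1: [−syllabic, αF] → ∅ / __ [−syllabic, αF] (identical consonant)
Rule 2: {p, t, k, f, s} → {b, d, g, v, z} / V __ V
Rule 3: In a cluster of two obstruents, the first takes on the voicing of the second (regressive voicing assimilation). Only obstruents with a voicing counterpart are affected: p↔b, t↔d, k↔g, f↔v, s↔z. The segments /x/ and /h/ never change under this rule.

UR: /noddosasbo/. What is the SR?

Rule 1 (degemination): /dd/ is a geminate; the first /d/ deletes. /noddosasbo/ → nodosasbo.
Rule 2 (intervocalic voicing): /s/ is a voiceless obstruent between vowels /o/ and /a/, so it voices to [z]. /nodosasbo/ → nodozasbo.
Rule 3 (regressive voicing assimilation): /s/ precedes the voiced obstruent /b/, so it voices to [z] by assimilation. /nodozasbo/ → nodozazbo.

nodozazbo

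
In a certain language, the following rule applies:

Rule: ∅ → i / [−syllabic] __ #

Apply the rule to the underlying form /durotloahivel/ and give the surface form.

durotloahiveli

the form ends in the consonant /l/, so [i] is inserted word-finally.
Surface form: [durotloahiveli].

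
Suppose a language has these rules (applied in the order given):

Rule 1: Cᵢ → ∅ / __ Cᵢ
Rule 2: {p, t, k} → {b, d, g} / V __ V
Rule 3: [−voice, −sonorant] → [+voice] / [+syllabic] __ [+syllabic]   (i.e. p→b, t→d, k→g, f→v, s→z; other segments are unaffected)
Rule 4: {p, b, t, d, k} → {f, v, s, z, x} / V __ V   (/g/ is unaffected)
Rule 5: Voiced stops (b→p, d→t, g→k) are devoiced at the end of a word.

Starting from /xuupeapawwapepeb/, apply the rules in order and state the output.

xuuveavawavevep

Rule 1 (degemination): /ww/ is a geminate; the first /w/ deletes. /xuupeapawwapepeb/ → xuupeapawapepeb.
Rule 2 (intervocalic voicing): /p/ is a voiceless stop between vowels /u/ and /e/, so it voices to [b]. /p/ is a voiceless stop between vowels /a/ and /a/, so it voices to [b]. /p/ is a voiceless stop between vowels /a/ and /e/, so it voices to [b]. /p/ is a voiceless stop between vowels /e/ and /e/, so it voices to [b]. /xuupeapawapepeb/ → xuubeabawabebeb.
Rule 3 (intervocalic voicing): no segment meets the environment; /xuubeabawabebeb/ is unchanged.
Rule 4 (intervocalic spirantization): /b/ is a stop between vowels /u/ and /e/, so it spirantizes to the fricative [v]. /b/ is a stop between vowels /a/ and /a/, so it spirantizes to the fricative [v]. /b/ is a stop between vowels /a/ and /e/, so it spirantizes to the fricative [v]. /b/ is a stop between vowels /e/ and /e/, so it spirantizes to the fricative [v]. /xuubeabawabebeb/ → xuuveavawaveveb.
Rule 5 (final devoicing): /b/ is a voiced stop in word-final position, so it devoices to [p]. /xuuveavawaveveb/ → xuuveavawavevep.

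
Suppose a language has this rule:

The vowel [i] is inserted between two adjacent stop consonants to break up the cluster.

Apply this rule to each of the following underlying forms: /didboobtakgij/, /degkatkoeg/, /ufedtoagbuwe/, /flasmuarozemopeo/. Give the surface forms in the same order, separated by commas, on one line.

didiboobitakigij, degikatikoeg, ufeditoagibuwe, flasmuarozemopeo

/didboobtakgij/: /d/ and /b/ form a stop–stop cluster, so [i] is inserted between them. /b/ and /t/ form a stop–stop cluster, so [i] is inserted between them. /k/ and /g/ form a stop–stop cluster, so [i] is inserted between them. → [didiboobitakigij].
/degkatkoeg/: /g/ and /k/ form a stop–stop cluster, so [i] is inserted between them. /t/ and /k/ form a stop–stop cluster, so [i] is inserted between them. → [degikatikoeg].
/ufedtoagbuwe/: /d/ and /t/ form a stop–stop cluster, so [i] is inserted between them. /g/ and /b/ form a stop–stop cluster, so [i] is inserted between them. → [ufeditoagibuwe].
/flasmuarozemopeo/: the rule's environment is not met; surfaces unchanged as [flasmuarozemopeo].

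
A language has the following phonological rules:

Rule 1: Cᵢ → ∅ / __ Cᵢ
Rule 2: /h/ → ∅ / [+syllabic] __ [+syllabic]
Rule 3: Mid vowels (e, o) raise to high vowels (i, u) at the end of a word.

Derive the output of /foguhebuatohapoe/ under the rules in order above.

Rule 1 (degemination): no segment meets the environment; /foguhebuatohapoe/ is unchanged.
Rule 2 (intervocalic h-deletion): /h/ occurs between vowels /u/ and /e/, so it deletes. /h/ occurs between vowels /o/ and /a/, so it deletes. /foguhebuatohapoe/ → foguebuatoapoe.
Rule 3 (final vowel raising): /e/ is a mid vowel in word-final position, so it raises to [i]. /foguebuatoapoe/ → foguebuatoapoi.

foguebuatoapoi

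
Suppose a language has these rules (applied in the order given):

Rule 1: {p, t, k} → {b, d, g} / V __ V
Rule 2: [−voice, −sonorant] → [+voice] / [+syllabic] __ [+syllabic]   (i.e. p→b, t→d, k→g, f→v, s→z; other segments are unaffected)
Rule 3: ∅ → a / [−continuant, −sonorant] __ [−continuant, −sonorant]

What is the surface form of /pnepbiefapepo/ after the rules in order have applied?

Rule 1 (intervocalic voicing): /p/ is a voiceless stop between vowels /a/ and /e/, so it voices to [b]. /p/ is a voiceless stop between vowels /e/ and /o/, so it voices to [b]. /pnepbiefapepo/ → pnepbiefabebo.
Rule 2 (intervocalic voicing): /f/ is a voiceless obstruent between vowels /e/ and /a/, so it voices to [v]. /pnepbiefabebo/ → pnepbievabebo.
Rule 3 (stop-cluster a-epenthesis): /p/ and /b/ form a stop–stop cluster, so [a] is inserted between them. /pnepbievabebo/ → pnepabievabebo.

pnepabievabebo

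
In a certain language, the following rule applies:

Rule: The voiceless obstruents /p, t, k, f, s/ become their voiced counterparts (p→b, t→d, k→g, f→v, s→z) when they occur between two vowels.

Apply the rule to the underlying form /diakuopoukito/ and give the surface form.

/k/ is a voiceless obstruent between vowels /a/ and /u/, so it voices to [g].
/p/ is a voiceless obstruent between vowels /o/ and /o/, so it voices to [b].
/k/ is a voiceless obstruent between vowels /u/ and /i/, so it voices to [g].
/t/ is a voiceless obstruent between vowels /i/ and /o/, so it voices to [d].
Surface form: [diaguobougido].

diaguobougido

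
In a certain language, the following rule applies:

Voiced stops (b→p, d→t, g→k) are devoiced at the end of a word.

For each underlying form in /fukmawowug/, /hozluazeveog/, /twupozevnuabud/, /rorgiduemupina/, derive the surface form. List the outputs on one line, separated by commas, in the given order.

/fukmawowug/: /g/ is a voiced stop in word-final position, so it devoices to [k]. → [fukmawowuk].
/hozluazeveog/: /g/ is a voiced stop in word-final position, so it devoices to [k]. → [hozluazeveok].
/twupozevnuabud/: /d/ is a voiced stop in word-final position, so it devoices to [t]. → [twupozevnuabut].
/rorgiduemupina/: the rule's environment is not met; surfaces unchanged as [rorgiduemupina].

fukmawowuk, hozluazeveok, twupozevnuabut, rorgiduemupina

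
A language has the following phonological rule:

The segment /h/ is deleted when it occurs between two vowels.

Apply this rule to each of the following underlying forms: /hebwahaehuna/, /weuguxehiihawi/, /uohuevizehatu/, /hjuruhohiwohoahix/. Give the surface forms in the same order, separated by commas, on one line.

/hebwahaehuna/: /h/ occurs between vowels /a/ and /a/, so it deletes. /h/ occurs between vowels /e/ and /u/, so it deletes. → [hebwaaeuna].
/weuguxehiihawi/: /h/ occurs between vowels /e/ and /i/, so it deletes. /h/ occurs between vowels /i/ and /a/, so it deletes. → [weuguxeiiawi].
/uohuevizehatu/: /h/ occurs between vowels /o/ and /u/, so it deletes. /h/ occurs between vowels /e/ and /a/, so it deletes. → [uouevizeatu].
/hjuruhohiwohoahix/: /h/ occurs between vowels /u/ and /o/, so it deletes. /h/ occurs between vowels /o/ and /i/, so it deletes. /h/ occurs between vowels /o/ and /o/, so it deletes. /h/ occurs between vowels /a/ and /i/, so it deletes. → [hjuruoiwooaix].

hebwaaeuna, weuguxeiiawi, uouevizeatu, hjuruoiwooaix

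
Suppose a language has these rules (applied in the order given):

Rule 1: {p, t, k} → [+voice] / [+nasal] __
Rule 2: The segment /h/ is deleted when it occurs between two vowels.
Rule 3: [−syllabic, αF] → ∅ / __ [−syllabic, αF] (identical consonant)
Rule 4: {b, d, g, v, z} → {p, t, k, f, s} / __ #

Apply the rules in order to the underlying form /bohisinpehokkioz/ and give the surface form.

Rule 1 (post-nasal voicing): /p/ is a voiceless stop immediately after the nasal /n/, so it voices to [b]. /bohisinpehokkioz/ → bohisinbehokkioz.
Rule 2 (intervocalic h-deletion): /h/ occurs between vowels /o/ and /i/, so it deletes. /h/ occurs between vowels /e/ and /o/, so it deletes. /bohisinbehokkioz/ → boisinbeokkioz.
Rule 3 (degemination): /kk/ is a geminate; the first /k/ deletes. /boisinbeokkioz/ → boisinbeokioz.
Rule 4 (final devoicing): /z/ is a voiced obstruent in word-final position, so it devoices to [s]. /boisinbeokioz/ → boisinbeokios.

boisinbeokios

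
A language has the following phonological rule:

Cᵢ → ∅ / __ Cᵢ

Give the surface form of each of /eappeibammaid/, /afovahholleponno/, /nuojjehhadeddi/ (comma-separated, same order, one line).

eapeibamaid, afovaholepono, nuojehadedi

/eappeibammaid/: /pp/ is a geminate; the first /p/ deletes. /mm/ is a geminate; the first /m/ deletes. → [eapeibamaid].
/afovahholleponno/: /hh/ is a geminate; the first /h/ deletes. /ll/ is a geminate; the first /l/ deletes. /nn/ is a geminate; the first /n/ deletes. → [afovaholepono].
/nuojjehhadeddi/: /jj/ is a geminate; the first /j/ deletes. /hh/ is a geminate; the first /h/ deletes. /dd/ is a geminate; the first /d/ deletes. → [nuojehadedi].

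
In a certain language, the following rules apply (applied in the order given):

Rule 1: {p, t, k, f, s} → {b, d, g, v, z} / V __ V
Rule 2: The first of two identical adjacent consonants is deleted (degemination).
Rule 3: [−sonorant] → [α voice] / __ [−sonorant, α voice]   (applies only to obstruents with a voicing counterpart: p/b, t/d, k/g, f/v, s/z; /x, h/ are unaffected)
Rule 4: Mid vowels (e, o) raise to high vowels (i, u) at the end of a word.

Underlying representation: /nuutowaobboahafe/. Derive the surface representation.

nuudowaoboahavi

Rule 1 (intervocalic voicing): /t/ is a voiceless obstruent between vowels /u/ and /o/, so it voices to [d]. /f/ is a voiceless obstruent between vowels /a/ and /e/, so it voices to [v]. /nuutowaobboahafe/ → nuudowaobboahave.
Rule 2 (degemination): /bb/ is a geminate; the first /b/ deletes. /nuudowaobboahave/ → nuudowaoboahave.
Rule 3 (regressive voicing assimilation): no segment meets the environment; /nuudowaoboahave/ is unchanged.
Rule 4 (final vowel raising): /e/ is a mid vowel in word-final position, so it raises to [i]. /nuudowaoboahave/ → nuudowaoboahavi.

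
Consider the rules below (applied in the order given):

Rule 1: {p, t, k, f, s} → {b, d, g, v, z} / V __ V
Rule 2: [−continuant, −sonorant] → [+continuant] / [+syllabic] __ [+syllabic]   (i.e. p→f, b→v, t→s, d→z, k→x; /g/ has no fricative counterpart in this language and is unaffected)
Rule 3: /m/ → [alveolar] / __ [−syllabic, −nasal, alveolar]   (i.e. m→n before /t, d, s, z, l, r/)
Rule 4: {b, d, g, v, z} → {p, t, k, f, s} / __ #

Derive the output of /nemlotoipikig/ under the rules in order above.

nenlozoivigik

Rule 1 (intervocalic voicing): /t/ is a voiceless obstruent between vowels /o/ and /o/, so it voices to [d]. /p/ is a voiceless obstruent between vowels /i/ and /i/, so it voices to [b]. /k/ is a voiceless obstruent between vowels /i/ and /i/, so it voices to [g]. /nemlotoipikig/ → nemlodoibigig.
Rule 2 (intervocalic spirantization): /d/ is a stop between vowels /o/ and /o/, so it spirantizes to the fricative [z]. /b/ is a stop between vowels /i/ and /i/, so it spirantizes to the fricative [v]. /nemlodoibigig/ → nemlozoivigig.
Rule 3 (nasal place assimilation): /m/ precedes the alveolar consonant /l/, so it assimilates in place to [n]. /nemlozoivigig/ → nenlozoivigig.
Rule 4 (final devoicing): /g/ is a voiced obstruent in word-final position, so it devoices to [k]. /nenlozoivigig/ → nenlozoivigik.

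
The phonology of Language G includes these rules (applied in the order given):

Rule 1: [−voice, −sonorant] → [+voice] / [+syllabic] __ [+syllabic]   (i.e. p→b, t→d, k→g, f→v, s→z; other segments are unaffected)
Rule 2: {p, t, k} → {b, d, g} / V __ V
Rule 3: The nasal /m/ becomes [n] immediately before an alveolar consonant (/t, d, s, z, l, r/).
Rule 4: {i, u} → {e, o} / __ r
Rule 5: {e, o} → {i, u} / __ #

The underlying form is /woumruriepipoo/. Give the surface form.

wounroriebibou

Rule 1 (intervocalic voicing): /p/ is a voiceless obstruent between vowels /e/ and /i/, so it voices to [b]. /p/ is a voiceless obstruent between vowels /i/ and /o/, so it voices to [b]. /woumruriepipoo/ → woumruriebiboo.
Rule 2 (intervocalic voicing): no segment meets the environment; /woumruriebiboo/ is unchanged.
Rule 3 (nasal place assimilation): /m/ precedes the alveolar consonant /r/, so it assimilates in place to [n]. /woumruriebiboo/ → wounruriebiboo.
Rule 4 (pre-rhotic lowering): /u/ is a high vowel immediately before /r/, so it lowers to [o]. /wounruriebiboo/ → wounroriebiboo.
Rule 5 (final vowel raising): /o/ is a mid vowel in word-final position, so it raises to [u]. /wounroriebiboo/ → wounroriebibou.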